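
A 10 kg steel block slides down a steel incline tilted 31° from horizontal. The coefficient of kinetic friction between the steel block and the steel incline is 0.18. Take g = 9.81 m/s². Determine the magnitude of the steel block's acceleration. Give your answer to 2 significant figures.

Resolving the weight along the incline: the component pulling the steel block down the slope is mg sin 31° = 10 × 9.81 × 0.5150 = 50.522 N, and the normal force is N = mg cos 31° = 10 × 9.81 × 0.8572 = 84.091 N.
Kinetic friction acts up the slope with magnitude f = μN = 0.18 × 84.091 = 15.136 N.
Net force along the incline is 50.522 − 15.136 = 35.386 N, so a = 35.386 / 10 = 3.5386 m/s².

3.5 m/s²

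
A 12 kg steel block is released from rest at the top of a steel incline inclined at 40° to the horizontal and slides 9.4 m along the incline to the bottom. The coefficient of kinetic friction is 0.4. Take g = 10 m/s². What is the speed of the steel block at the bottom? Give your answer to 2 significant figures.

The weight component along the incline is mg sin 40° = 77.135 N and the normal force is N = mg cos 40° = 91.925 N.
Friction up the slope is f = μN = 0.4 × 91.925 = 36.770 N, so the net downslope force is 77.135 − 36.770 = 40.365 N and a = 40.365 / 12 = 3.3638 m/s².
Starting from rest over a distance of 9.4 m, v² = 2aL = 2 × 3.3638 × 9.4 = 63.2394, so v = 7.9523 m/s.

8.0 m/s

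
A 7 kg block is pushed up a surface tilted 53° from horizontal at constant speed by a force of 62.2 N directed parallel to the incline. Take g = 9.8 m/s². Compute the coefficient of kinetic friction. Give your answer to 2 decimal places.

0.18

At constant speed ΣF = 0 along the incline. The applied 62.2 N acts up the slope; the weight component mg sin 53° = 54.786 N and kinetic friction μN both act down the slope.
So 62.2 = 54.786 + μ × 41.285, giving μ = (62.2 − 54.786) / 41.285 = 0.1796.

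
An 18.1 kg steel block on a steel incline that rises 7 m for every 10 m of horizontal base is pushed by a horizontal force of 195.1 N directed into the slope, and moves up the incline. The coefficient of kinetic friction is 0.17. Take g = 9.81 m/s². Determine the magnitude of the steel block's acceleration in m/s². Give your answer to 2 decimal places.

The horizontal push has components F cos 34.99° = 195.1 × 0.8192 = 159.826 N up the incline and F sin 34.99° = 195.1 × 0.5735 = 111.890 N pressing into the surface.
The normal force is therefore N = mg cos 34.99° + F sin 34.99° = 145.458 + 111.890 = 257.348 N, and kinetic friction down the slope is μN = 0.17 × 257.348 = 43.749 N.
Along the incline: F cos 34.99° − mg sin 34.99° − μN = ma, so 159.826 − 101.831 − 43.749 = 18.1 a, giving a = 0.7871 m/s².

0.79 m/s²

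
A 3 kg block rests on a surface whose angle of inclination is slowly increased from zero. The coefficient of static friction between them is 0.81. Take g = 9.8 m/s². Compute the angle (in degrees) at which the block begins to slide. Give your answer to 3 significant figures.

39.0°

At the threshold of sliding, static friction is at its maximum μ_s N and exactly balances the weight component along the incline: mg sin θ = μ_s mg cos θ.
Hence tan θ = μ_s = 0.81, so θ = arctan(0.81) = 39.0075°.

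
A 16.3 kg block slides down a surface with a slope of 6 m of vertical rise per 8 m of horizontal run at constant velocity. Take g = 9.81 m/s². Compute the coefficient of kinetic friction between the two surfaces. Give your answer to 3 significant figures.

0.750

At constant velocity the net force along the incline is zero: mg sin 36.87° = μ mg cos 36.87°.
So μ = tan 36.87° = 0.6000 / 0.8000 = 0.7500.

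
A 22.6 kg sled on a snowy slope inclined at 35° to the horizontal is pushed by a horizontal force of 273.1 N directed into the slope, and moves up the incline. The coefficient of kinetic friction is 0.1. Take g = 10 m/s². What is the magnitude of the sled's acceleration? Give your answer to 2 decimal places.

2.65 m/s²

The horizontal push has components F cos 35° = 273.1 × 0.8192 = 223.724 N up the incline and F sin 35° = 273.1 × 0.5736 = 156.650 N pressing into the surface.
The normal force is therefore N = mg cos 35° + F sin 35° = 185.139 + 156.650 = 341.789 N, and kinetic friction down the slope is μN = 0.1 × 341.789 = 34.179 N.
Along the incline: F cos 35° − mg sin 35° − μN = ma, so 223.724 − 129.634 − 34.179 = 22.6 a, giving a = 2.6509 m/s².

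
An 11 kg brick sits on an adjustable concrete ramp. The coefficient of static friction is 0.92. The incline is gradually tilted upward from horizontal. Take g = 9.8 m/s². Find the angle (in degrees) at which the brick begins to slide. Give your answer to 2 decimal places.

At the threshold of sliding, static friction is at its maximum μ_s N and exactly balances the weight component along the incline: mg sin θ = μ_s mg cos θ.
Hence tan θ = μ_s = 0.92, so θ = arctan(0.92) = 42.6141°.

42.61°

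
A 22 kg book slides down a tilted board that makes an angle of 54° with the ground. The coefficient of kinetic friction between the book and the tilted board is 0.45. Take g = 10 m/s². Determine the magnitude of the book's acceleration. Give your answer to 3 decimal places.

5.445 m/s²

Resolving the weight along the incline: the component pulling the book down the slope is mg sin 54° = 22 × 10 × 0.8090 = 177.980 N, and the normal force is N = mg cos 54° = 22 × 10 × 0.5878 = 129.316 N.
Kinetic friction acts up the slope with magnitude f = μN = 0.45 × 129.316 = 58.192 N.
Net force along the incline is 177.980 − 58.192 = 119.788 N, so a = 119.788 / 22 = 5.4449 m/s².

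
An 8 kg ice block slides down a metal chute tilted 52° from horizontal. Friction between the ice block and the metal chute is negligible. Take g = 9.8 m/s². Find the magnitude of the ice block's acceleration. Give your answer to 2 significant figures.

7.7 m/s²

Resolving the weight along the incline: the component pulling the ice block down the slope is mg sin 52° = 8 × 9.8 × 0.7880 = 61.779 N, and the normal force is N = mg cos 52° = 8 × 9.8 × 0.6157 = 48.271 N.
With no friction the net force along the incline is 61.779 N, so a = g sin 52° = 61.779 / 8 = 7.7224 m/s².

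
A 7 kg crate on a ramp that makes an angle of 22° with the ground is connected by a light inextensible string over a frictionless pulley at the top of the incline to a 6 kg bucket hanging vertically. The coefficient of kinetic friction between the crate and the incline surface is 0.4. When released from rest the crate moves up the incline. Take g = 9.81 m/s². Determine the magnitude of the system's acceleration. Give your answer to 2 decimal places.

0.59 m/s²

For the crate on the incline: the weight component along the slope is m₁g sin 22° = 7 × 9.81 × 0.3746 = 25.724 N and the normal force is N = m₁g cos 22° = 63.670 N.
Kinetic friction opposes the crate's motion up the incline: f = μN = 0.4 × 63.670 = 25.468 N acting down the slope.
Newton's second law for the crate (up-slope positive): T − 25.724 − 25.468 = 7 a. For the hanging bucket (downward positive): 6 × 9.81 − T = 6 a.
Adding the two equations eliminates T: 7.668 = 13 a, so a = 0.5898 m/s².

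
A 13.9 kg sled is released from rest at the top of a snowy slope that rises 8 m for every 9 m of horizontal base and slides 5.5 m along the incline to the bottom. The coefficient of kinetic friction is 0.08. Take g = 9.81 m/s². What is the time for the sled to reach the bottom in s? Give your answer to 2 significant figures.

The weight component along the incline is mg sin 41.63° = 90.592 N and the normal force is N = mg cos 41.63° = 101.916 N.
Friction up the slope is f = μN = 0.08 × 101.916 = 8.153 N, so the net downslope force is 90.592 − 8.153 = 82.439 N and a = 82.439 / 13.9 = 5.9309 m/s².
Starting from rest, L = ½at², so t = √(2L/a) = √(2 × 5.5 / 5.9309) = 1.3619 s.

1.4 s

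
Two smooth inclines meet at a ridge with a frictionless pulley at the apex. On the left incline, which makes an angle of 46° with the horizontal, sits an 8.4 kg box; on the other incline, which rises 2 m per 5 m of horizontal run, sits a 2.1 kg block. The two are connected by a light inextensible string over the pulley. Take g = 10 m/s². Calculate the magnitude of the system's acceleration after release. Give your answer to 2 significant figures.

Resolve each weight along its own incline: the 8.4 kg mass has component 8.4 × 10 × sin 46° = 60.425 N down its slope, and the 2.1 kg mass has 2.1 × 10 × sin 21.80° = 7.799 N down its slope.
The 8.4 kg side's 60.425 N exceeds the other side's 7.799 N, so that mass slides down and the 2.1 kg mass slides up. Taking that direction as positive, Newton's second law for the whole system gives 60.425 − 7.799 = (8.4 + 2.1) a, so a = 52.626 / 10.5 = 5.0120 m/s².

5.0 m/s²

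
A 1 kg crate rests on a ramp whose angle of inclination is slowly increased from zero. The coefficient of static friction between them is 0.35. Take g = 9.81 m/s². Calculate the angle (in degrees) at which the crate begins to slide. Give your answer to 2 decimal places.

19.29°

At the threshold of sliding, static friction is at its maximum μ_s N and exactly balances the weight component along the incline: mg sin θ = μ_s mg cos θ.
Hence tan θ = μ_s = 0.35, so θ = arctan(0.35) = 19.2900°.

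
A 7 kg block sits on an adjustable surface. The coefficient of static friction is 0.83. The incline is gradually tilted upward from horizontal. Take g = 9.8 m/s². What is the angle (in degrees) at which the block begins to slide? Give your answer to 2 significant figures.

40°

At the threshold of sliding, static friction is at its maximum μ_s N and exactly balances the weight component along the incline: mg sin θ = μ_s mg cos θ.
Hence tan θ = μ_s = 0.83, so θ = arctan(0.83) = 39.6927°.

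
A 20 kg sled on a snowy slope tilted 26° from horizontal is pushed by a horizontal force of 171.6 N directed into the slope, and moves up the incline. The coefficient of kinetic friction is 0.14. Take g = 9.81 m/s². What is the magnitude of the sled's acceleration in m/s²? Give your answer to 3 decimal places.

The horizontal push has components F cos 26° = 171.6 × 0.8988 = 154.234 N up the incline and F sin 26° = 171.6 × 0.4384 = 75.229 N pressing into the surface.
The normal force is therefore N = mg cos 26° + F sin 26° = 176.345 + 75.229 = 251.574 N, and kinetic friction down the slope is μN = 0.14 × 251.574 = 35.220 N.
Along the incline: F cos 26° − mg sin 26° − μN = ma, so 154.234 − 86.014 − 35.220 = 20 a, giving a = 1.6500 m/s².

1.650 m/s²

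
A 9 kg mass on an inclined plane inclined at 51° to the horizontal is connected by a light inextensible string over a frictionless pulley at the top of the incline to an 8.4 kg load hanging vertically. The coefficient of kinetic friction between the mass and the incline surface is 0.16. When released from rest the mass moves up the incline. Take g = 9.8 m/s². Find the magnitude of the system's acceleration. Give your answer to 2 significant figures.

For the mass on the incline: the weight component along the slope is m₁g sin 51° = 9 × 9.8 × 0.7771 = 68.540 N and the normal force is N = m₁g cos 51° = 55.506 N.
Kinetic friction opposes the mass's motion up the incline: f = μN = 0.16 × 55.506 = 8.881 N acting down the slope.
Newton's second law for the mass (up-slope positive): T − 68.540 − 8.881 = 9 a. For the hanging load (downward positive): 8.4 × 9.8 − T = 8.4 a.
Adding the two equations eliminates T: 4.899 = 17.4 a, so a = 0.2816 m/s².

0.28 m/s²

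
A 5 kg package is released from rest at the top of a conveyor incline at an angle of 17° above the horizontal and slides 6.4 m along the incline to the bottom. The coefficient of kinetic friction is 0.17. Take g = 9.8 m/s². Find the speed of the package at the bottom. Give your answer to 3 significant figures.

The weight component along the incline is mg sin 17° = 14.326 N and the normal force is N = mg cos 17° = 46.859 N.
Friction up the slope is f = μN = 0.17 × 46.859 = 7.966 N, so the net downslope force is 14.326 − 7.966 = 6.360 N and a = 6.360 / 5 = 1.2720 m/s².
Starting from rest over a distance of 6.4 m, v² = 2aL = 2 × 1.2720 × 6.4 = 16.2816, so v = 4.0350 m/s.

4.04 m/s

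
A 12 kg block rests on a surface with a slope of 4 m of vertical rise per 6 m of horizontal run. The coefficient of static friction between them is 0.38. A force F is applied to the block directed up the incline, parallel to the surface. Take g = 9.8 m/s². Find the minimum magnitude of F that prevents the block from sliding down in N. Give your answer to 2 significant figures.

The normal force is N = mg cos 33.69° = 97.849 N. With F at its minimum the block is on the verge of sliding down, so static friction is at its maximum μ_s N = 0.38 × 97.849 = 37.183 N and acts up the slope.
Equilibrium along the incline: F + μ_s N = mg sin 33.69°, so F = 65.233 − 37.183 = 28.050 N.

28 N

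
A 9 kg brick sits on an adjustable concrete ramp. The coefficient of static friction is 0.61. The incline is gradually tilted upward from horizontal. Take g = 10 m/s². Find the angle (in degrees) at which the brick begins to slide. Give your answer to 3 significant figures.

31.4°

At the threshold of sliding, static friction is at its maximum μ_s N and exactly balances the weight component along the incline: mg sin θ = μ_s mg cos θ.
Hence tan θ = μ_s = 0.61, so θ = arctan(0.61) = 31.3832°.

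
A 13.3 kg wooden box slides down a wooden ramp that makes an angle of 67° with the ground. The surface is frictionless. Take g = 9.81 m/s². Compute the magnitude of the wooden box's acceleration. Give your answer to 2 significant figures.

9.0 m/s²

Resolving the weight along the incline: the component pulling the wooden box down the slope is mg sin 67° = 13.3 × 9.81 × 0.9205 = 120.100 N, and the normal force is N = mg cos 67° = 13.3 × 9.81 × 0.3907 = 50.976 N.
With no friction the net force along the incline is 120.100 N, so a = g sin 67° = 120.100 / 13.3 = 9.0301 m/s².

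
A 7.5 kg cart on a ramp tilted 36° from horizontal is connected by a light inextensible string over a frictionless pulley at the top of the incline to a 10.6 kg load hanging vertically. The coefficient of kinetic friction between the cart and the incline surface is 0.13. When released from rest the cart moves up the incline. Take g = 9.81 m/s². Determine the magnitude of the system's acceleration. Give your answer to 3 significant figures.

For the cart on the incline: the weight component along the slope is m₁g sin 36° = 7.5 × 9.81 × 0.5878 = 43.247 N and the normal force is N = m₁g cos 36° = 59.523 N.
Kinetic friction opposes the cart's motion up the incline: f = μN = 0.13 × 59.523 = 7.738 N acting down the slope.
Newton's second law for the cart (up-slope positive): T − 43.247 − 7.738 = 7.5 a. For the hanging load (downward positive): 10.6 × 9.81 − T = 10.6 a.
Adding the two equations eliminates T: 53.001 = 18.1 a, so a = 2.9282 m/s².

2.93 m/s²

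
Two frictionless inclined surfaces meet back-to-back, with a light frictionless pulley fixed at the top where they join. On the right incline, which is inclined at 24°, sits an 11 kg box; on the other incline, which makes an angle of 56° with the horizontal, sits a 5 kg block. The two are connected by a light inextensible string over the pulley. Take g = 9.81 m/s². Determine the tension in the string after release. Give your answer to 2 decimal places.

41.67 N

Resolve each weight along its own incline: the 11 kg mass has component 11 × 9.81 × sin 24° = 43.891 N down its slope, and the 5 kg mass has 5 × 9.81 × sin 56° = 40.664 N down its slope.
The 11 kg side's 43.891 N exceeds the other side's 40.664 N, so that mass slides down and the 5 kg mass slides up. Taking that direction as positive, Newton's second law for the whole system gives 43.891 − 40.664 = (11 + 5) a, so a = 3.227 / 16 = 0.2017 m/s².
For the 5 kg mass (up-slope positive): T − 40.664 = 5 × 0.2017, so T = 41.672 N.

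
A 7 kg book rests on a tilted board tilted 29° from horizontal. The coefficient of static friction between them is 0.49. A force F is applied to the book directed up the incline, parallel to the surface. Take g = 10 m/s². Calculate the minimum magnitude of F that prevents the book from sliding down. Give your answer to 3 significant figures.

3.94 N

The normal force is N = mg cos 29° = 61.223 N. With F at its minimum the book is on the verge of sliding down, so static friction is at its maximum μ_s N = 0.49 × 61.223 = 29.999 N and acts up the slope.
Equilibrium along the incline: F + μ_s N = mg sin 29°, so F = 33.937 − 29.999 = 3.938 N.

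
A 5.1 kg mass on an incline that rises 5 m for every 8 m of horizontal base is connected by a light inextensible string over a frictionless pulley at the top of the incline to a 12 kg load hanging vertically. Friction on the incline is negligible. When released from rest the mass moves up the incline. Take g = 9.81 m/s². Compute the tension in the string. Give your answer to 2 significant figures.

54 N

For the mass on the incline: the weight component along the slope is m₁g sin 32.01° = 5.1 × 9.81 × 0.5300 = 26.516 N and the normal force is N = m₁g cos 32.01° = 42.426 N.
Newton's second law for the mass (up-slope positive): T − 26.516 = 5.1 a. For the hanging load (downward positive): 12 × 9.81 − T = 12 a.
Adding the two equations eliminates T: 91.204 = 17.1 a, so a = 5.3336 m/s².
Then from the hanging load's equation, T = 12 × (9.81 − 5.3336) = 53.717 N.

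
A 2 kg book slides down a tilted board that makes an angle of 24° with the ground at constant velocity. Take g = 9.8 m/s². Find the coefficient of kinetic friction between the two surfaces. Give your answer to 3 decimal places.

At constant velocity the net force along the incline is zero: mg sin 24° = μ mg cos 24°.
So μ = tan 24° = 0.4067 / 0.9135 = 0.4452.

0.445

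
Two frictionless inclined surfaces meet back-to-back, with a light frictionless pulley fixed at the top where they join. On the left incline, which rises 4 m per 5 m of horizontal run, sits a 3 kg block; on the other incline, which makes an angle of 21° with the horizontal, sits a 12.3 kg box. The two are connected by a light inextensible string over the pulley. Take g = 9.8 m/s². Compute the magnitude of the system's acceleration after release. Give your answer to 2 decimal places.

Resolve each weight along its own incline: the 3 kg mass has component 3 × 9.8 × sin 38.66° = 18.366 N down its slope, and the 12.3 kg mass has 12.3 × 9.8 × sin 21° = 43.198 N down its slope.
The 12.3 kg side's 43.198 N exceeds the other side's 18.366 N, so that mass slides down and the 3 kg mass slides up. Taking that direction as positive, Newton's second law for the whole system gives 43.198 − 18.366 = (3 + 12.3) a, so a = 24.832 / 15.3 = 1.6230 m/s².

1.62 m/s²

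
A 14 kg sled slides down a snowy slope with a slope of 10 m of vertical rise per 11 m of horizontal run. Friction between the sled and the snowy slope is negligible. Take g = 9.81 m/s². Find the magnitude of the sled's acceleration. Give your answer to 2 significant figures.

6.6 m/s²

Resolving the weight along the incline: the component pulling the sled down the slope is mg sin 42.27° = 14 × 9.81 × 0.6727 = 92.389 N, and the normal force is N = mg cos 42.27° = 14 × 9.81 × 0.7399 = 101.618 N.
With no friction the net force along the incline is 92.389 N, so a = g sin 42.27° = 92.389 / 14 = 6.5992 m/s².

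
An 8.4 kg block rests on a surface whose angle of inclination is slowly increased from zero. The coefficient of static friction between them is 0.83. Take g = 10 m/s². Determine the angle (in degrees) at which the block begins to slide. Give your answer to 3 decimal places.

39.693°

At the threshold of sliding, static friction is at its maximum μ_s N and exactly balances the weight component along the incline: mg sin θ = μ_s mg cos θ.
Hence tan θ = μ_s = 0.83, so θ = arctan(0.83) = 39.6927°.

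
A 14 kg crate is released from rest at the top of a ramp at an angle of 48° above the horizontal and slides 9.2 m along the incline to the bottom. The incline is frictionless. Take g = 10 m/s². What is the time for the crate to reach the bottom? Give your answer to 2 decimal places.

The weight component along the incline is mg sin 48° = 104.040 N and the normal force is N = mg cos 48° = 93.678 N.
With no friction, a = g sin 48° = 7.4314 m/s².
Starting from rest, L = ½at², so t = √(2L/a) = √(2 × 9.2 / 7.4314) = 1.5735 s.

1.57 s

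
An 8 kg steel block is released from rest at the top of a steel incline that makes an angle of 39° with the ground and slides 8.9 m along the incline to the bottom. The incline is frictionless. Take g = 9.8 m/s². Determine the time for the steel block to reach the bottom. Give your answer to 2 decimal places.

The weight component along the incline is mg sin 39° = 49.339 N and the normal force is N = mg cos 39° = 60.928 N.
With no friction, a = g sin 39° = 6.1673 m/s².
Starting from rest, L = ½at², so t = √(2L/a) = √(2 × 8.9 / 6.1673) = 1.6989 s.

1.70 s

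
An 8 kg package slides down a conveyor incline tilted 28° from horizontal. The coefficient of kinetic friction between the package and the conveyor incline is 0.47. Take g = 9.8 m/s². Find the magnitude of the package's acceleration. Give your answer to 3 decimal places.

0.534 m/s²

Resolving the weight along the incline: the component pulling the package down the slope is mg sin 28° = 8 × 9.8 × 0.4695 = 36.809 N, and the normal force is N = mg cos 28° = 8 × 9.8 × 0.8829 = 69.219 N.
Kinetic friction acts up the slope with magnitude f = μN = 0.47 × 69.219 = 32.533 N.
Net force along the incline is 36.809 − 32.533 = 4.276 N, so a = 4.276 / 8 = 0.5345 m/s².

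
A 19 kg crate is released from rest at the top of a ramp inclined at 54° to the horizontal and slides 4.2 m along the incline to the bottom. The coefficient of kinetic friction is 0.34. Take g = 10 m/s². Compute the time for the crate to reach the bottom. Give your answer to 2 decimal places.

1.17 s

The weight component along the incline is mg sin 54° = 153.713 N and the normal force is N = mg cos 54° = 111.679 N.
Friction up the slope is f = μN = 0.34 × 111.679 = 37.971 N, so the net downslope force is 153.713 − 37.971 = 115.742 N and a = 115.742 / 19 = 6.0917 m/s².
Starting from rest, L = ½at², so t = √(2L/a) = √(2 × 4.2 / 6.0917) = 1.1743 s.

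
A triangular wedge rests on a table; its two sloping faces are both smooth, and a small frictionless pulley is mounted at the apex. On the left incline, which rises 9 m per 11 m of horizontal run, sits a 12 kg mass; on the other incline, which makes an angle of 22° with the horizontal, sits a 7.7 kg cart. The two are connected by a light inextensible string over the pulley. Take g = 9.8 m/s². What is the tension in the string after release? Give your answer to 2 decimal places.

Resolve each weight along its own incline: the 12 kg mass has component 12 × 9.8 × sin 39.29° = 74.469 N down its slope, and the 7.7 kg mass has 7.7 × 9.8 × sin 22° = 28.268 N down its slope.
The 12 kg side's 74.469 N exceeds the other side's 28.268 N, so that mass slides down and the 7.7 kg mass slides up. Taking that direction as positive, Newton's second law for the whole system gives 74.469 − 28.268 = (12 + 7.7) a, so a = 46.201 / 19.7 = 2.3452 m/s².
For the 7.7 kg mass (up-slope positive): T − 28.268 = 7.7 × 2.3452, so T = 46.326 N.

46.33 N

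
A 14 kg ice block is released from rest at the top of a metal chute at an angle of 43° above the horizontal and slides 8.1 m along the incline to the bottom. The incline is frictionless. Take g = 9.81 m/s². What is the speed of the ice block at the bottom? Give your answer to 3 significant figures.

The weight component along the incline is mg sin 43° = 93.666 N and the normal force is N = mg cos 43° = 100.444 N.
With no friction, a = g sin 43° = 6.6904 m/s².
Starting from rest over a distance of 8.1 m, v² = 2aL = 2 × 6.6904 × 8.1 = 108.3845, so v = 10.4108 m/s.

10.4 m/s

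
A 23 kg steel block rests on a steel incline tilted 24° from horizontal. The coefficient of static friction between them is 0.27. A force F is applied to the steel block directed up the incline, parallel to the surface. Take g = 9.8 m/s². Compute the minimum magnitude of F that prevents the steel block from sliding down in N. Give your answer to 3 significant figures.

36.1 N

The normal force is N = mg cos 24° = 205.913 N. With F at its minimum the steel block is on the verge of sliding down, so static friction is at its maximum μ_s N = 0.27 × 205.913 = 55.597 N and acts up the slope.
Equilibrium along the incline: F + μ_s N = mg sin 24°, so F = 91.678 − 55.597 = 36.081 N.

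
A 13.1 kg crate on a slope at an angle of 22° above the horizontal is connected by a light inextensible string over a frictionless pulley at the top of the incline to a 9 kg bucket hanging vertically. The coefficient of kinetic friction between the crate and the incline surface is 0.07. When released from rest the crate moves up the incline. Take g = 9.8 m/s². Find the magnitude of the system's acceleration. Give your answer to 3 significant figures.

1.44 m/s²

For the crate on the incline: the weight component along the slope is m₁g sin 22° = 13.1 × 9.8 × 0.3746 = 48.091 N and the normal force is N = m₁g cos 22° = 119.032 N.
Kinetic friction opposes the crate's motion up the incline: f = μN = 0.07 × 119.032 = 8.332 N acting down the slope.
Newton's second law for the crate (up-slope positive): T − 48.091 − 8.332 = 13.1 a. For the hanging bucket (downward positive): 9 × 9.8 − T = 9 a.
Adding the two equations eliminates T: 31.777 = 22.1 a, so a = 1.4379 m/s².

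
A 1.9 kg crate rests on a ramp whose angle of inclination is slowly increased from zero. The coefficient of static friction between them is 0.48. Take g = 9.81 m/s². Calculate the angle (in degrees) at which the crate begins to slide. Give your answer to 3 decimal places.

At the threshold of sliding, static friction is at its maximum μ_s N and exactly balances the weight component along the incline: mg sin θ = μ_s mg cos θ.
Hence tan θ = μ_s = 0.48, so θ = arctan(0.48) = 25.6410°.

25.641°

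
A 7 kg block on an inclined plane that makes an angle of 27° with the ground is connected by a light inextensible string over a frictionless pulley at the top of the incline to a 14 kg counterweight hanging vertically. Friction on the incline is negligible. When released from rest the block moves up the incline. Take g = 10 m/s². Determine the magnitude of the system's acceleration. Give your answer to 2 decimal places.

5.15 m/s²

For the block on the incline: the weight component along the slope is m₁g sin 27° = 7 × 10 × 0.4540 = 31.780 N and the normal force is N = m₁g cos 27° = 62.370 N.
Newton's second law for the block (up-slope positive): T − 31.780 = 7 a. For the hanging counterweight (downward positive): 14 × 10 − T = 14 a.
Adding the two equations eliminates T: 108.220 = 21 a, so a = 5.1533 m/s².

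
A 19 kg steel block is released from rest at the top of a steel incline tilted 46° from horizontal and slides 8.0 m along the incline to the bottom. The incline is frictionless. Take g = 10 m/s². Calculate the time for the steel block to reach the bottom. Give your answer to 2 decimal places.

The weight component along the incline is mg sin 46° = 136.675 N and the normal force is N = mg cos 46° = 131.985 N.
With no friction, a = g sin 46° = 7.1934 m/s².
Starting from rest, L = ½at², so t = √(2L/a) = √(2 × 8.0 / 7.1934) = 1.4914 s.

1.49 s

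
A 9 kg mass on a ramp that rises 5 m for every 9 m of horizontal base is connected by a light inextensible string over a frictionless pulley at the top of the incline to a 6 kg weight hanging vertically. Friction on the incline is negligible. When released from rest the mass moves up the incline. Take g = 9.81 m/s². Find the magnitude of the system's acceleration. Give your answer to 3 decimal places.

1.066 m/s²

For the mass on the incline: the weight component along the slope is m₁g sin 29.05° = 9 × 9.81 × 0.4856 = 42.874 N and the normal force is N = m₁g cos 29.05° = 77.179 N.
Newton's second law for the mass (up-slope positive): T − 42.874 = 9 a. For the hanging weight (downward positive): 6 × 9.81 − T = 6 a.
Adding the two equations eliminates T: 15.986 = 15 a, so a = 1.0657 m/s².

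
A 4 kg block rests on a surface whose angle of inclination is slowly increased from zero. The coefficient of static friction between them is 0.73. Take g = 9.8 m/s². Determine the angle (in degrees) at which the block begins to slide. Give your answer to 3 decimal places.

At the threshold of sliding, static friction is at its maximum μ_s N and exactly balances the weight component along the incline: mg sin θ = μ_s mg cos θ.
Hence tan θ = μ_s = 0.73, so θ = arctan(0.73) = 36.1294°.

36.129°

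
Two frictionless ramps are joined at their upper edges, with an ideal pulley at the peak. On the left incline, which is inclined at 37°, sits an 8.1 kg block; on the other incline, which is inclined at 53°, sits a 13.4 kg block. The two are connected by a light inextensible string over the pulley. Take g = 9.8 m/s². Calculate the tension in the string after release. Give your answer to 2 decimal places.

Resolve each weight along its own incline: the 8.1 kg mass has component 8.1 × 9.8 × sin 37° = 47.772 N down its slope, and the 13.4 kg mass has 13.4 × 9.8 × sin 53° = 104.877 N down its slope.
The 13.4 kg side's 104.877 N exceeds the other side's 47.772 N, so that mass slides down and the 8.1 kg mass slides up. Taking that direction as positive, Newton's second law for the whole system gives 104.877 − 47.772 = (8.1 + 13.4) a, so a = 57.105 / 21.5 = 2.6560 m/s².
For the 8.1 kg mass (up-slope positive): T − 47.772 = 8.1 × 2.6560, so T = 69.286 N.

69.29 N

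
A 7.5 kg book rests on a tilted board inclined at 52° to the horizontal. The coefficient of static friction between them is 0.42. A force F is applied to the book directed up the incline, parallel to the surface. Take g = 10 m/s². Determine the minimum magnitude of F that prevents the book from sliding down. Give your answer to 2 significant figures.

The normal force is N = mg cos 52° = 46.175 N. With F at its minimum the book is on the verge of sliding down, so static friction is at its maximum μ_s N = 0.42 × 46.175 = 19.393 N and acts up the slope.
Equilibrium along the incline: F + μ_s N = mg sin 52°, so F = 59.101 − 19.393 = 39.708 N.

40 N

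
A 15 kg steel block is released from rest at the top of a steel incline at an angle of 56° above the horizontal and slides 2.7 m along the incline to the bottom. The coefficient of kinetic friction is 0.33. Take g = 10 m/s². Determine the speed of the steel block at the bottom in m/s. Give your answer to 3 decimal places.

The weight component along the incline is mg sin 56° = 124.356 N and the normal force is N = mg cos 56° = 83.879 N.
Friction up the slope is f = μN = 0.33 × 83.879 = 27.680 N, so the net downslope force is 124.356 − 27.680 = 96.676 N and a = 96.676 / 15 = 6.4451 m/s².
Starting from rest over a distance of 2.7 m, v² = 2aL = 2 × 6.4451 × 2.7 = 34.8035, so v = 5.8994 m/s.

5.899 m/s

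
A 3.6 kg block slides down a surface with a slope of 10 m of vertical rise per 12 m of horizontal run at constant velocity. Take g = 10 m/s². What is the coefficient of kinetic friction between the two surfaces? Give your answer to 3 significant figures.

At constant velocity the net force along the incline is zero: mg sin 39.81° = μ mg cos 39.81°.
So μ = tan 39.81° = 0.6402 / 0.7682 = 0.8334.

0.833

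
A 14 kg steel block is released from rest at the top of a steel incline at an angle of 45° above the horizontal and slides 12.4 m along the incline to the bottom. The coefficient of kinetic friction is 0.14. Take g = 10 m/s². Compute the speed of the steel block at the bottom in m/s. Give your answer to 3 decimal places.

12.281 m/s

The weight component along the incline is mg sin 45° = 98.995 N and the normal force is N = mg cos 45° = 98.995 N.
Friction up the slope is f = μN = 0.14 × 98.995 = 13.859 N, so the net downslope force is 98.995 − 13.859 = 85.136 N and a = 85.136 / 14 = 6.0811 m/s².
Starting from rest over a distance of 12.4 m, v² = 2aL = 2 × 6.0811 × 12.4 = 150.8113, so v = 12.2805 m/s.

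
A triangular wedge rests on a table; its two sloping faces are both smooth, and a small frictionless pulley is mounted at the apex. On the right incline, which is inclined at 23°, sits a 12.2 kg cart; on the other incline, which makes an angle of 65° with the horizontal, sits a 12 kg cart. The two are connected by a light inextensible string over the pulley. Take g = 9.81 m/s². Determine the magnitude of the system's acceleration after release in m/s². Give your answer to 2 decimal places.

2.48 m/s²

Resolve each weight along its own incline: the 12.2 kg mass has component 12.2 × 9.81 × sin 23° = 46.763 N down its slope, and the 12 kg mass has 12 × 9.81 × sin 65° = 106.691 N down its slope.
The 12 kg side's 106.691 N exceeds the other side's 46.763 N, so that mass slides down and the 12.2 kg mass slides up. Taking that direction as positive, Newton's second law for the whole system gives 106.691 − 46.763 = (12.2 + 12) a, so a = 59.928 / 24.2 = 2.4764 m/s².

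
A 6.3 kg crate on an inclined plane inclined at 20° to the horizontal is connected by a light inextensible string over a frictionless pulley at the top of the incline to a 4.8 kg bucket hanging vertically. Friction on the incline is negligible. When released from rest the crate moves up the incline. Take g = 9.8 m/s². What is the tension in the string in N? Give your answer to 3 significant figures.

For the crate on the incline: the weight component along the slope is m₁g sin 20° = 6.3 × 9.8 × 0.3420 = 21.115 N and the normal force is N = m₁g cos 20° = 58.017 N.
Newton's second law for the crate (up-slope positive): T − 21.115 = 6.3 a. For the hanging bucket (downward positive): 4.8 × 9.8 − T = 4.8 a.
Adding the two equations eliminates T: 25.925 = 11.1 a, so a = 2.3356 m/s².
Then from the hanging bucket's equation, T = 4.8 × (9.8 − 2.3356) = 35.829 N.

35.8 N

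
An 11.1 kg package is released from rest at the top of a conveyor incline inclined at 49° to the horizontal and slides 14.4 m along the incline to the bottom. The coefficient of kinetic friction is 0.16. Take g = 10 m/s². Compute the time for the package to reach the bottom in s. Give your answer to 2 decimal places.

The weight component along the incline is mg sin 49° = 83.773 N and the normal force is N = mg cos 49° = 72.823 N.
Friction up the slope is f = μN = 0.16 × 72.823 = 11.652 N, so the net downslope force is 83.773 − 11.652 = 72.121 N and a = 72.121 / 11.1 = 6.4974 m/s².
Starting from rest, L = ½at², so t = √(2L/a) = √(2 × 14.4 / 6.4974) = 2.1054 s.

2.11 s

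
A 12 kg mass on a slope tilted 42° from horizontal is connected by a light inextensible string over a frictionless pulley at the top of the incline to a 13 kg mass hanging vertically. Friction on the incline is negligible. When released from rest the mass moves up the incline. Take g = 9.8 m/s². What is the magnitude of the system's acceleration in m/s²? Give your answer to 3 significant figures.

1.95 m/s²

For the mass on the incline: the weight component along the slope is m₁g sin 42° = 12 × 9.8 × 0.6691 = 78.686 N and the normal force is N = m₁g cos 42° = 87.394 N.
Newton's second law for the mass (up-slope positive): T − 78.686 = 12 a. For the hanging mass (downward positive): 13 × 9.8 − T = 13 a.
Adding the two equations eliminates T: 48.714 = 25 a, so a = 1.9486 m/s².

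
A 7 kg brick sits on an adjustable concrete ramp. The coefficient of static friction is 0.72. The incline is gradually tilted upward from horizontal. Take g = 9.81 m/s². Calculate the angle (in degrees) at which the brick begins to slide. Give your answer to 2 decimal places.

35.75°

At the threshold of sliding, static friction is at its maximum μ_s N and exactly balances the weight component along the incline: mg sin θ = μ_s mg cos θ.
Hence tan θ = μ_s = 0.72, so θ = arctan(0.72) = 35.7539°.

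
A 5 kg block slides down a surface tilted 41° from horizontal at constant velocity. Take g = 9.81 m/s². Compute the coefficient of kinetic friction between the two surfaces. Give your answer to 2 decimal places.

At constant velocity the net force along the incline is zero: mg sin 41° = μ mg cos 41°.
So μ = tan 41° = 0.6561 / 0.7547 = 0.8694.

0.87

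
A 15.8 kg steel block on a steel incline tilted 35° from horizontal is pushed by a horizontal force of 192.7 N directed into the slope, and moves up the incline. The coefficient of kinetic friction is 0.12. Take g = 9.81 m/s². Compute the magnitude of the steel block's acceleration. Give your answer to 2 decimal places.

2.56 m/s²

The horizontal push has components F cos 35° = 192.7 × 0.8192 = 157.860 N up the incline and F sin 35° = 192.7 × 0.5736 = 110.533 N pressing into the surface.
The normal force is therefore N = mg cos 35° + F sin 35° = 126.974 + 110.533 = 237.507 N, and kinetic friction down the slope is μN = 0.12 × 237.507 = 28.501 N.
Along the incline: F cos 35° − mg sin 35° − μN = ma, so 157.860 − 88.907 − 28.501 = 15.8 a, giving a = 2.5603 m/s².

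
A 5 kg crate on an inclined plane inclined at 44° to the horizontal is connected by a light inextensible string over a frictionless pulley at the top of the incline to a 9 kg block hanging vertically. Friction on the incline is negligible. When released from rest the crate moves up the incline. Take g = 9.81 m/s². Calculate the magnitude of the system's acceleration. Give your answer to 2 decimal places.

For the crate on the incline: the weight component along the slope is m₁g sin 44° = 5 × 9.81 × 0.6947 = 34.075 N and the normal force is N = m₁g cos 44° = 35.284 N.
Newton's second law for the crate (up-slope positive): T − 34.075 = 5 a. For the hanging block (downward positive): 9 × 9.81 − T = 9 a.
Adding the two equations eliminates T: 54.215 = 14 a, so a = 3.8725 m/s².

3.87 m/s²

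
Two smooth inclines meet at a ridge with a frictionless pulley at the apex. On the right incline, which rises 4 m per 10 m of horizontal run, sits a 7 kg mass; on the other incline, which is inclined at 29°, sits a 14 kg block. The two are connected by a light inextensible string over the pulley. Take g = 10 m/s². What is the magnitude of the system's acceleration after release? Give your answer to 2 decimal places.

1.99 m/s²

Resolve each weight along its own incline: the 7 kg mass has component 7 × 10 × sin 21.80° = 25.997 N down its slope, and the 14 kg mass has 14 × 10 × sin 29° = 67.873 N down its slope.
The 14 kg side's 67.873 N exceeds the other side's 25.997 N, so that mass slides down and the 7 kg mass slides up. Taking that direction as positive, Newton's second law for the whole system gives 67.873 − 25.997 = (7 + 14) a, so a = 41.876 / 21 = 1.9941 m/s².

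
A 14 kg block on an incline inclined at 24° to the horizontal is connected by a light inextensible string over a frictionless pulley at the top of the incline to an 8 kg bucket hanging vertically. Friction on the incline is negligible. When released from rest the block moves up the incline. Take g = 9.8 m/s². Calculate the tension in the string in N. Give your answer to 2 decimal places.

70.18 N

For the block on the incline: the weight component along the slope is m₁g sin 24° = 14 × 9.8 × 0.4067 = 55.799 N and the normal force is N = m₁g cos 24° = 125.338 N.
Newton's second law for the block (up-slope positive): T − 55.799 = 14 a. For the hanging bucket (downward positive): 8 × 9.8 − T = 8 a.
Adding the two equations eliminates T: 22.601 = 22 a, so a = 1.0273 m/s².
Then from the hanging bucket's equation, T = 8 × (9.8 − 1.0273) = 70.182 N.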